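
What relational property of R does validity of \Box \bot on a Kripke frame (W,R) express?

emptiness of R: \forall x \forall y \neg Rxy

□⊥ is valid iff no world has any successor (otherwise □⊥ fails at any world with one).
The converse is a direct semantic check.
Frame condition: \forall x \forall y \neg Rxy.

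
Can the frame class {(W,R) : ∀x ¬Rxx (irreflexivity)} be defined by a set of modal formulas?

Any modally definable frame class is closed under surjective bounded morphisms.
The 3-cycle (worlds a,b,c with a→b→c→a) is irreflexive, and the map sending every world to a single reflexive point • is a surjective bounded morphism (forth: every edge maps to (•,•); back: every world has a successor). So any modal formula valid on the 3-cycle is also valid on the reflexive point, which is not irreflexive.
So the class is not modally definable.

No — not modally definable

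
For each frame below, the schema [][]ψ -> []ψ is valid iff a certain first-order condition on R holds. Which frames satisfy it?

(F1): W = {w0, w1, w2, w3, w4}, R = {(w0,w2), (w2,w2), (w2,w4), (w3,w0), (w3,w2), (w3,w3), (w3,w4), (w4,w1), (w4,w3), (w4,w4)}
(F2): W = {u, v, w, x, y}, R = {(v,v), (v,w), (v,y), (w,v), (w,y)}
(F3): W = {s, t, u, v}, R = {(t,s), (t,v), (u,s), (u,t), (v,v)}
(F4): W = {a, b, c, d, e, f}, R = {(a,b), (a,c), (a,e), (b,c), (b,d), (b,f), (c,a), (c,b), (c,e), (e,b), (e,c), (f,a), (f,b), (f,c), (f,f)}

(F1), (F2)

Frame correspondent (Sahlqvist): forall x forall y (Rxy -> exists z (Rxz & Rzy)) — i.e. density.
(F1): satisfies the condition.
(F2): satisfies the condition.
(F3): fails — Rut but no z with Ruz and Rzt.
(F4): fails — Rca but no z with Rcz and Rza.
Valid on: (F1), (F2).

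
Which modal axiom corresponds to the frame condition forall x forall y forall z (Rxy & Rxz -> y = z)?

◇ψ → □ψ

A defining formula is ◇ψ → □ψ (the CD axiom).
Suppose ◇ψ→□ψ is valid. Take Rxy, Rxz and set V(ψ)={y}. Then ◇ψ at x, so □ψ at x, so ψ at z, i.e. z=y.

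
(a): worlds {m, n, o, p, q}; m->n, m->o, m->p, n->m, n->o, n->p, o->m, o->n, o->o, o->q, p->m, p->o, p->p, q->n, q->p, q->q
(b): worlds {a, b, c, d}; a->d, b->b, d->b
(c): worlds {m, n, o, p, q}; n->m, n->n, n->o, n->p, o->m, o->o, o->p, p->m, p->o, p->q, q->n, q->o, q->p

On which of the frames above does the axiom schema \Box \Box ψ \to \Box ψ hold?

(a)

Frame correspondent (Sahlqvist): \forall x \forall y (Rxy \to \exists z (Rxz \wedge Rzy)) — i.e. density.
(a): ✓.
(b): fails — Rad but no z with Raz and Rzd.
(c): fails — Rpq but no z with Rpz and Rzq.
Valid on: (a).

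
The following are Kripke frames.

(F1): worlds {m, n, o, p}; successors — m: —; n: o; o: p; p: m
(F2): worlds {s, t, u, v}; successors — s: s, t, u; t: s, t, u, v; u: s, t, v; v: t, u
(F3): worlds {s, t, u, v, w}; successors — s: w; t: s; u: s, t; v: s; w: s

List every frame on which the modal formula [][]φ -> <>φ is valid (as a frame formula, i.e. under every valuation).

This is the axiom for a generalized confluence (Geach) condition; its first-order frame correspondent is forall x exists w (x R^2 w & xRw).
(F1): fails — at m but no w with mR²w and mRw.
(F2): condition met.
(F3): fails — at s but no w* with sR²w* and sRw*.
Valid on: (F2).

(F2)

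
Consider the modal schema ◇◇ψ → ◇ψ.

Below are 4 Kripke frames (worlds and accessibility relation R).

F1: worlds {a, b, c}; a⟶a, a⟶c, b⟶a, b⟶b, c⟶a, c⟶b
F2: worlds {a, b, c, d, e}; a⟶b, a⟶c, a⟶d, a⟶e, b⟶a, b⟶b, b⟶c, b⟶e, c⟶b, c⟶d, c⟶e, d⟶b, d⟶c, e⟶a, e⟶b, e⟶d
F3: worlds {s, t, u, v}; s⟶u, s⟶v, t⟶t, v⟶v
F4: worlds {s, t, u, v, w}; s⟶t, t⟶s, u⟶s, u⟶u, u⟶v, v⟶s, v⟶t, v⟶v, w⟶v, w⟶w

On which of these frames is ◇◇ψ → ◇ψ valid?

This is the axiom for transitivity; its first-order frame correspondent is ∀x ∀y ∀z (Rxy ∧ Ryz → Rxz).
F1: fails — Rba and Rac but not Rbc.
F2: fails — Rbc and Rcd but not Rbd.
F3: condition met.
F4: fails — Ruv and Rvt but not Rut.
Valid on: F3.

F3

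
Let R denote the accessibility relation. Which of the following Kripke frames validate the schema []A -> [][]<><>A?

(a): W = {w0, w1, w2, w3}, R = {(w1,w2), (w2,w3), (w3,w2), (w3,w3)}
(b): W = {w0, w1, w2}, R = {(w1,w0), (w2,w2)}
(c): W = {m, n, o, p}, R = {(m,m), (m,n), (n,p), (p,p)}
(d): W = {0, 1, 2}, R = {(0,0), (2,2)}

(a), (b), (d)

The schema corresponds to a generalized confluence (Geach) condition: forall x forall z (x R^2 z -> exists w (xRw & z R^2 w)).
(a): condition met.
(b): condition met.
(c): fails — mR²n but no w with mRw and nR²w.
(d): condition met.
Valid on: (a), (b), (d).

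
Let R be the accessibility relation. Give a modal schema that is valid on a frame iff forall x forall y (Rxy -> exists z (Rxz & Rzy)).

□□ψ → □ψ

This is density; the standard corresponding axiom is C4: □□ψ → □ψ.
Suppose □□ψ→□ψ is valid. Take Rxy and set V(ψ)={w : xR²w}. Then □□ψ at x, so □ψ at x, so ψ at y, i.e. ∃z(Rxz∧Rzy).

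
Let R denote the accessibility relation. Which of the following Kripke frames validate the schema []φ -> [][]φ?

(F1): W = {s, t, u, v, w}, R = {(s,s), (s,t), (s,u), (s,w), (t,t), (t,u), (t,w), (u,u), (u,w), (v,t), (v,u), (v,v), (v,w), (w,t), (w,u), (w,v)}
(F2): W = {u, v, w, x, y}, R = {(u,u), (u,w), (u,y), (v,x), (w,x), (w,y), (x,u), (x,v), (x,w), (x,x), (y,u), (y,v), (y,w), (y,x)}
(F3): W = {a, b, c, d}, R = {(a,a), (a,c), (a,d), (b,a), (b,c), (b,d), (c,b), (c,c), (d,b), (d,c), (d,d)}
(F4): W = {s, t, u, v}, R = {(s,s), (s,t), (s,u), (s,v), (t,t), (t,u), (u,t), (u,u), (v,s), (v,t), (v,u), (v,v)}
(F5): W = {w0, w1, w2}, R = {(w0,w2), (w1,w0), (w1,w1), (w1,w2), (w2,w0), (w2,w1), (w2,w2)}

(F4)

The schema corresponds to transitivity: forall x forall y forall z (Rxy & Ryz -> Rxz).
(F1): fails — Rwt and Rtw but not Rww.
(F2): fails — Rxw and Rwy but not Rxy.
(F3): fails — Rbc and Rcb but not Rbb.
(F4): condition met.
(F5): fails — Rw0w2 and Rw2w1 but not Rw0w1.
Valid on: (F4).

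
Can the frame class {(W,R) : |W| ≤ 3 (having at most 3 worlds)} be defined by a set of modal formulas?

No — not modally definable

Modal frame validity is preserved under disjoint unions.
Any modal formula valid on each of 4 disjoint one-world frames is valid on their disjoint union (validity is preserved under disjoint unions). Each one-world frame has |W|=1≤3, but the union has |W|=4.
So the class is not modally definable.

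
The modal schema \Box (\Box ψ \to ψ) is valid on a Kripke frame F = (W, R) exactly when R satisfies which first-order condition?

This schema is the T□ axiom.
Its frame correspondent is shift-reflexivity — \forall x \forall y (Rxy \to Ryy).

Shift-reflexivity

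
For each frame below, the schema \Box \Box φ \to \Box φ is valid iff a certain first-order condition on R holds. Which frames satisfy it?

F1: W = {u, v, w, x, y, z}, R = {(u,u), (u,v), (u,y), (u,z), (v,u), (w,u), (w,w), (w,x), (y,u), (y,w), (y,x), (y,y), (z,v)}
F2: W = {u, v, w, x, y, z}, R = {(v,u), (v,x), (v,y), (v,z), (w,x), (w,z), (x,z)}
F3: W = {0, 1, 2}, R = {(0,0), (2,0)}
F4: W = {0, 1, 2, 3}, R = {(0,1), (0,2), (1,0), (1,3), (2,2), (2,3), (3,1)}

This is the axiom for density; its first-order frame correspondent is \forall x \forall y (Rxy \to \exists z (Rxz \wedge Rzy)).
F1: fails — Rzv but no t with Rzt and Rtv.
F2: fails — Rwx but no t with Rwt and Rtx.
F3: ✓.
F4: fails — R10 but no z with R1z and Rz0.

F3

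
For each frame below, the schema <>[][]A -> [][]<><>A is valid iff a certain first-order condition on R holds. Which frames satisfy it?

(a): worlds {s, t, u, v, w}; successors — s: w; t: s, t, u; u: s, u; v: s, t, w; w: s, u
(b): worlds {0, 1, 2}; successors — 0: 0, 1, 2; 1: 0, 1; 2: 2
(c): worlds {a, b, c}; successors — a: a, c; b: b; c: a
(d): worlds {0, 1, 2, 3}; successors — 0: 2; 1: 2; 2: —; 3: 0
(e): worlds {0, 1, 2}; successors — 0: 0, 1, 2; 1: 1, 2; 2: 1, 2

This is the axiom for a generalized confluence (Geach) condition; its first-order frame correspondent is forall x forall y forall z ((xRy & x R^2 z) -> exists w (y R^2 w & z R^2 w)).
(a): satisfies the condition.
(b): satisfies the condition.
(c): satisfies the condition.
(d): fails — 3R0, 3R²2 but no w with 0R²w and 2R²w.
(e): satisfies the condition.

(a), (b), (c), (e)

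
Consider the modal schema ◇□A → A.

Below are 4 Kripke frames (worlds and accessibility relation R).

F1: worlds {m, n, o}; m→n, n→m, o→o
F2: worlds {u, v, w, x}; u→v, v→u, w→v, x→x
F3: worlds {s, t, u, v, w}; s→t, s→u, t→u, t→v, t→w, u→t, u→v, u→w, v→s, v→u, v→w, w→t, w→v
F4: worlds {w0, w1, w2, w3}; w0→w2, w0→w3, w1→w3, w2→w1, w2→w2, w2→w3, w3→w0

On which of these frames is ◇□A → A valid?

F1

The schema corresponds to symmetry: ∀x ∀y (Rxy → Ryx).
F1: condition met.
F2: fails — Rwv but not Rvw.
F3: fails — Rtv but not Rvt.
F4: fails — Rw1w3 but not Rw3w1.
Valid on: F1.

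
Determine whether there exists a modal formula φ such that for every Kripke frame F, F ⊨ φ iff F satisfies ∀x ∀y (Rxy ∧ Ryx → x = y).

If a class were modally definable it would be closed under surjective bounded morphisms (Goldblatt–Thomason).
The 6-cycle (worlds a,b,c,d,e,f with a→b→c→d→e→f→a) is antisymmetric. Sending even-indexed worlds to a and odd-indexed worlds to b is a surjective bounded morphism onto the two-world frame with a↔b, which is not antisymmetric.
So no modal formula (or set of formulas) defines exactly the antisymmetric frames.

Not modally definable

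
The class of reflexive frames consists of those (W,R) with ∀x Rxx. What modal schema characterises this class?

This is reflexivity; the standard corresponding axiom is T: □r → r.

□r → r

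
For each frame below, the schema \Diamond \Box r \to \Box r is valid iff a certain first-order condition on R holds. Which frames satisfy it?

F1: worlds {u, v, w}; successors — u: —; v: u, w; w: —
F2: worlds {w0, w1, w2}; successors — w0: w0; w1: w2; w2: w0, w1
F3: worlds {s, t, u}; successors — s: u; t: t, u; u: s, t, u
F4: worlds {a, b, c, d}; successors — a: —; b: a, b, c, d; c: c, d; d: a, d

The schema corresponds to the Euclidean property: \forall x \forall y \forall z (Rxy \wedge Rxz \to Ryz).
F1: fails — Rvu and Rvu but not Ruu.
F2: fails — Rw1w2 and Rw1w2 but not Rw2w2.
F3: fails — Rut and Rus but not Rts.
F4: fails — Rbc and Rbb but not Rcb.

none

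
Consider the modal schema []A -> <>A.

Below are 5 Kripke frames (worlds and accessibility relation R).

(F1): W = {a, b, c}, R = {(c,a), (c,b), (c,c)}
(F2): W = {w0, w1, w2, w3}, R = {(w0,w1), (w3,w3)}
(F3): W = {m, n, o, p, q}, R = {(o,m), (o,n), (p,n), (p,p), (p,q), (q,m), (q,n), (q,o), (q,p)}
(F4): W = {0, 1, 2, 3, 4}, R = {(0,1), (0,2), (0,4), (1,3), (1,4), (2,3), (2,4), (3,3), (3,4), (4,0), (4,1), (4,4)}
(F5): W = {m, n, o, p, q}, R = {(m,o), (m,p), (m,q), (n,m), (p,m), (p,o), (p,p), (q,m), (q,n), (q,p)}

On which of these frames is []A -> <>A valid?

This is the axiom for seriality; its first-order frame correspondent is forall x exists y Rxy.
(F1): fails — world a has no successor.
(F2): fails — world w1 has no successor.
(F3): fails — world m has no successor.
(F4): ✓.
(F5): fails — world o has no successor.
Valid on: (F4).

(F4)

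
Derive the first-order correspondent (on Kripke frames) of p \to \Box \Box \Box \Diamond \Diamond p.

\forall x \forall z (x R^3 z \to \exists w (x = w \wedge z R^2 w))

This is a Sahlqvist (Geach-type) schema ◇^0□^0p → □^3◇^2p.
First-order correspondent: \forall x \forall z (x R^3 z \to \exists w (x = w \wedge z R^2 w)).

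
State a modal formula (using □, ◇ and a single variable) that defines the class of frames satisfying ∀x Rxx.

A defining formula is □r → r (the T axiom).

□r → r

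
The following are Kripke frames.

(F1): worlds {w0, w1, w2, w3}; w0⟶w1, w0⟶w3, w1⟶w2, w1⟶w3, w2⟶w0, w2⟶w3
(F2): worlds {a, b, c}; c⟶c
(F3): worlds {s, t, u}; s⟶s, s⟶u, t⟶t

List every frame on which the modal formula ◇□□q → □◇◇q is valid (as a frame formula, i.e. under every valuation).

(F2)

This is the axiom for a generalized confluence (Geach) condition; its first-order frame correspondent is ∀x ∀y ∀z ((xRy ∧ xRz) → ∃w (yR²w ∧ zR²w)).
(F1): fails — w0Rw1, w0Rw3 but no w with w1R²w and w3R²w.
(F2): ✓.
(F3): fails — sRs, sRu but no w with sR²w and uR²w.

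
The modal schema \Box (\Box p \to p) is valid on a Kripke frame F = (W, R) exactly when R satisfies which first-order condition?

shift-reflexivity

Suppose □(□p→p) is valid. Take Rxy and set V(p)={w : Ryw}. Then at y, □p holds; since □(□p→p) at x, □p→p at y, so p at y, i.e. Ryy.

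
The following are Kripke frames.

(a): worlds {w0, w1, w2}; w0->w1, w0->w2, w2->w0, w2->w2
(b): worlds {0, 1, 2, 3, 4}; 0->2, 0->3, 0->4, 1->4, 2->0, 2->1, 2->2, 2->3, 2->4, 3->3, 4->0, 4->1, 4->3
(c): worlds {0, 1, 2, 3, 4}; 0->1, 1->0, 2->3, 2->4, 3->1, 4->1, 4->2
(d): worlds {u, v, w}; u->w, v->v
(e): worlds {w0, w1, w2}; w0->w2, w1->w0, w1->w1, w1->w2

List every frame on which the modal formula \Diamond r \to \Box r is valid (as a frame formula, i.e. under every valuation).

(d)

This is the axiom for partial functionality; its first-order frame correspondent is \forall x \forall y \forall z (Rxy \wedge Rxz \to y = z).
(a): fails — w0 sees both w1 and w2.
(b): fails — 0 sees both 2 and 3.
(c): fails — 2 sees both 3 and 4.
(d): ✓.
(e): fails — w1 sees both w0 and w1.
Valid on: (d).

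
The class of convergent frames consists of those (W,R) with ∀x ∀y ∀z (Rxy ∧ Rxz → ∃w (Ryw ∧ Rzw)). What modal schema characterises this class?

The condition is convergence. The .2 schema ◇□r → □◇r defines it.
Suppose ◇□r→□◇r is valid. Take Rxy, Rxz and set V(r)={w : Ryw}. Then □r at y so ◇□r at x, so □◇r at x, so ◇r at z, giving w with Rzw and Ryw.

◇□r → □◇r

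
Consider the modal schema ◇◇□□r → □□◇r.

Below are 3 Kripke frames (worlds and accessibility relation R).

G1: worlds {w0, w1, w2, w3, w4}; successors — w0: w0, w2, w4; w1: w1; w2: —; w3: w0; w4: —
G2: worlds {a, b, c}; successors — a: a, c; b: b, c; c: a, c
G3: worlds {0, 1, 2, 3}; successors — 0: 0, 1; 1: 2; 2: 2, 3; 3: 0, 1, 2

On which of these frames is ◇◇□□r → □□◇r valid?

G2

The schema corresponds to a generalized confluence (Geach) condition: ∀x ∀y ∀z ((xR²y ∧ xR²z) → ∃w (yR²w ∧ zRw)).
G1: fails — w0R²w0, w0R²w2 but no w with w0R²w and w2Rw.
G2: condition met.
G3: fails — 0R²1, 0R²0 but no w with 1R²w and 0Rw.
Valid on: G2.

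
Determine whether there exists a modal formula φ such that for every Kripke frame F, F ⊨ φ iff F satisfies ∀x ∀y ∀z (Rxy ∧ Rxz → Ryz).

Definable; ◇q → □◇q defines it

Yes: it is the Euclidean property, defined by the 5 schema ◇q → □◇q.
Suppose ◇q→□◇q is valid. Take Rxy, Rxz and set V(q)={y}. Then ◇q at x, so □◇q at x, so ◇q at z, so some w with Rzw has q; w=y, i.e. Rzy. By symmetry of the argument, Ryz.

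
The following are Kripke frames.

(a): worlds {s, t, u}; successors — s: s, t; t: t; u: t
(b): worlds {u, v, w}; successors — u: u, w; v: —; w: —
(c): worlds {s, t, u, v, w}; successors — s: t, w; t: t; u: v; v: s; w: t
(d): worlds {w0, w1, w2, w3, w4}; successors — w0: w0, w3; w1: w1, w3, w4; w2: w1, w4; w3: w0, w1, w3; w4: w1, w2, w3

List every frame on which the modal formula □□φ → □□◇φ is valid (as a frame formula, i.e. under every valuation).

The schema corresponds to a generalized confluence (Geach) condition: ∀x ∀z (xR²z → ∃w (xR²w ∧ zRw)).
(a): satisfies the condition.
(b): fails — uR²w but no t with uR²t and wRt.
(c): fails — uR²s but no w* with uR²w* and sRw*.
(d): satisfies the condition.

(a), (d)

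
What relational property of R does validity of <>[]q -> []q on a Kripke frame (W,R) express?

The Euclidean property

Equivalently (dual form): ◇q → □◇q.
Suppose ◇q→□◇q is valid. Take Rxy, Rxz and set V(q)={y}. Then ◇q at x, so □◇q at x, so ◇q at z, so some w with Rzw has q; w=y, i.e. Rzy. By symmetry of the argument, Ryz.
Conversely, any frame satisfying forall x forall y forall z (Rxy & Rxz -> Ryz) validates the schema.
Frame condition: forall x forall y forall z (Rxy & Rxz -> Ryz).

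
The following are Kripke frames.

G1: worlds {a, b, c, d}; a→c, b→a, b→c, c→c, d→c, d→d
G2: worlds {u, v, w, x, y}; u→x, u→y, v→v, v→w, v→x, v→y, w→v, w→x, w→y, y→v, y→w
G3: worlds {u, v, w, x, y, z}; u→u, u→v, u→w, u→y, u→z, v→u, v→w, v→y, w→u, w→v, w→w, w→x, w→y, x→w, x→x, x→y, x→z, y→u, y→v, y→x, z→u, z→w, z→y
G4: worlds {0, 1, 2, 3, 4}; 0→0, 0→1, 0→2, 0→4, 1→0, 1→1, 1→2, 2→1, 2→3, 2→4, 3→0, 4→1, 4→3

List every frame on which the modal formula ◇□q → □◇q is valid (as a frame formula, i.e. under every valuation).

This is the axiom for convergence; its first-order frame correspondent is ∀x ∀y ∀z (Rxy ∧ Rxz → ∃w (Ryw ∧ Rzw)).
G1: satisfies the condition.
G2: fails — Rux and Rux but x and x have no common successor.
G3: satisfies the condition.
G4: fails — R23 and R24 but 3 and 4 have no common successor.
Valid on: G1, G3.

G1, G3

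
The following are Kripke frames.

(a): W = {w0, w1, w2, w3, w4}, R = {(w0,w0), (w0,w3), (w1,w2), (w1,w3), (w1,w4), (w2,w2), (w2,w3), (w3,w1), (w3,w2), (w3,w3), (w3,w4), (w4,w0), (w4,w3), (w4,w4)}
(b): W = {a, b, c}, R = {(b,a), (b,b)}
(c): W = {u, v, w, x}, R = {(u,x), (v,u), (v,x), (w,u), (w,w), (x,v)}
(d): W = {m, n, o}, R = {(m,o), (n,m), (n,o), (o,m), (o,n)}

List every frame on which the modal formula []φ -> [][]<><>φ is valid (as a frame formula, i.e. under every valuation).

This is the axiom for a generalized confluence (Geach) condition; its first-order frame correspondent is forall x forall z (x R^2 z -> exists w (xRw & z R^2 w)).
(a): ✓.
(b): fails — bR²a but no w with bRw and aR²w.
(c): fails — wR²u but no t with wRt and uR²t.
(d): fails — mR²m but no w with mRw and mR²w.

(a)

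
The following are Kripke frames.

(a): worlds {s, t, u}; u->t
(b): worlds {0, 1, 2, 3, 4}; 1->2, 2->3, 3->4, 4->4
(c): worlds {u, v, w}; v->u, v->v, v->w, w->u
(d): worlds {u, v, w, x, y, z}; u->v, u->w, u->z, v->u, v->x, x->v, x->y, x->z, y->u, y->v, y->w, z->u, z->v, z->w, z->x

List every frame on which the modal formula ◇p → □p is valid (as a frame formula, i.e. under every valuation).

This is the axiom for partial functionality; its first-order frame correspondent is ∀x ∀y ∀z (Rxy ∧ Rxz → y = z).
(a): holds.
(b): holds.
(c): fails — v sees both u and v.
(d): fails — u sees both v and w.

(a), (b)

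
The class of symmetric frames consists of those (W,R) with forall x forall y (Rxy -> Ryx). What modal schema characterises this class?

A defining formula is r → □◇r (the B axiom).
Suppose r→□◇r is valid. Take Rxy and set V(r)={x}. Then r at x, so □◇r at x, so ◇r at y, so some z with Ryz has r; z=x, i.e. Ryx.

r → □◇r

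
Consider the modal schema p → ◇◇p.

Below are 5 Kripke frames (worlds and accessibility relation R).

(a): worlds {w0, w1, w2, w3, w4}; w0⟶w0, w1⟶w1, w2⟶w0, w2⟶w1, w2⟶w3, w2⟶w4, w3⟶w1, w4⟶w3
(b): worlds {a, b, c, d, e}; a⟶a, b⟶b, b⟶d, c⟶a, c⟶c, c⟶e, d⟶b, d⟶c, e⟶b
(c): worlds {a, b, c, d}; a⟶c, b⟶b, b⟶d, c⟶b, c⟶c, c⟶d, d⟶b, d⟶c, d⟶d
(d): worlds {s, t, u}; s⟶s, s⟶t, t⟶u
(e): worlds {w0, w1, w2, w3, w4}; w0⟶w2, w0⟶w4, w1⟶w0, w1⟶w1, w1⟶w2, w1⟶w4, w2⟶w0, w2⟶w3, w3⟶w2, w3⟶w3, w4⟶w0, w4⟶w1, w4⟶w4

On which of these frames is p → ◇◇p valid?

Frame correspondent (Sahlqvist): ∀x ∃w (x = w ∧ xR²w) — i.e. a generalized confluence (Geach) condition.
(a): fails — at w2 but no w with w2=w and w2R²w.
(b): fails — at e but no w with e=w and eR²w.
(c): fails — at a but no w with a=w and aR²w.
(d): fails — at t but no w with t=w and tR²w.
(e): condition met.

(e)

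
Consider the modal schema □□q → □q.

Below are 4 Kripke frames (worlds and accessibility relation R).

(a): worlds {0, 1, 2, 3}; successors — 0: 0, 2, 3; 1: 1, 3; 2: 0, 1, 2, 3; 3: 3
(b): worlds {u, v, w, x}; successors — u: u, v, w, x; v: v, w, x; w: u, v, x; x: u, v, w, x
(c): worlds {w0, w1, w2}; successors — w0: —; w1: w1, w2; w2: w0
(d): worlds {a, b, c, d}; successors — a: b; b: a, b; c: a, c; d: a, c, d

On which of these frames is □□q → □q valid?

(a), (b), (d)

The schema corresponds to density: ∀x ∀y (Rxy → ∃z (Rxz ∧ Rzy)).
(a): satisfies the condition.
(b): satisfies the condition.
(c): fails — Rw2w0 but no z with Rw2z and Rzw0.
(d): satisfies the condition.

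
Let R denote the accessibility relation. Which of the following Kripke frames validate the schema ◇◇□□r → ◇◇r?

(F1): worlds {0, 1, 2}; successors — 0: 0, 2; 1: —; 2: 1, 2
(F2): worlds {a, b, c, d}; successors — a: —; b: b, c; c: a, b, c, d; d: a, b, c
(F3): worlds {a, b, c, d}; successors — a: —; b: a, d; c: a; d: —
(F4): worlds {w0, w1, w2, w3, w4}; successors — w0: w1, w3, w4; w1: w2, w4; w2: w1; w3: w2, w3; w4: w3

(F3), (F4)

This is the axiom for a generalized confluence (Geach) condition; its first-order frame correspondent is ∀x ∀y (xR²y → ∃w (yR²w ∧ xR²w)).
(F1): fails — 0R²1 but no w with 1R²w and 0R²w.
(F2): fails — bR²a but no w with aR²w and bR²w.
(F3): holds.
(F4): holds.
Valid on: (F3), (F4).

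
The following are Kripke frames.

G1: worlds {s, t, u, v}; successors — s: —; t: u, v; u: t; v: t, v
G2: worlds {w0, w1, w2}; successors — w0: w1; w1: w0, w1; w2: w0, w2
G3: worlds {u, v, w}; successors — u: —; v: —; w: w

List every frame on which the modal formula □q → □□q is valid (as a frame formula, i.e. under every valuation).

Frame correspondent (Sahlqvist): ∀x ∀y ∀z (Rxy ∧ Ryz → Rxz) — i.e. transitivity.
G1: fails — Rtv and Rvt but not Rtt.
G2: fails — Rw0w1 and Rw1w0 but not Rw0w0.
G3: condition met.
Valid on: G3.

G3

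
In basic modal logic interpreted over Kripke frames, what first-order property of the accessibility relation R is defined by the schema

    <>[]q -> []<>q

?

Suppose ◇□q→□◇q is valid. Take Rxy, Rxz and set V(q)={w : Ryw}. Then □q at y so ◇□q at x, so □◇q at x, so ◇q at z, giving w with Rzw and Ryw.
Conversely, on a frame with convergence the schema holds at every world under every valuation.
So the correspondent is convergence.

convergence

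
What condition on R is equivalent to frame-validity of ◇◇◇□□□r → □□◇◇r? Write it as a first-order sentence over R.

∀x ∀y ∀z ((xR³y ∧ xR²z) → ∃w (yR³w ∧ zR²w))

This is a Sahlqvist (Geach-type) schema ◇^3□^3r → □^2◇^2r.
First-order correspondent: ∀x ∀y ∀z ((xR³y ∧ xR²z) → ∃w (yR³w ∧ zR²w)).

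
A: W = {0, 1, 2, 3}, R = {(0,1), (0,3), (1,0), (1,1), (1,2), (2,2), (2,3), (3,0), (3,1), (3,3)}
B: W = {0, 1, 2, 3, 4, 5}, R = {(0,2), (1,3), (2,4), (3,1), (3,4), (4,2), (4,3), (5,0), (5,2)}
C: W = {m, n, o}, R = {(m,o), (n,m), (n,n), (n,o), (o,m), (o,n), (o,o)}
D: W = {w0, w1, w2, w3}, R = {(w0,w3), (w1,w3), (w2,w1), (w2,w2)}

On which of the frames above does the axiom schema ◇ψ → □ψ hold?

Frame correspondent (Sahlqvist): ∀x ∀y ∀z (Rxy ∧ Rxz → y = z) — i.e. partial functionality.
A: fails — 0 sees both 1 and 3.
B: fails — 3 sees both 1 and 4.
C: fails — n sees both m and n.
D: fails — w2 sees both w1 and w2.
Valid on no frame.

none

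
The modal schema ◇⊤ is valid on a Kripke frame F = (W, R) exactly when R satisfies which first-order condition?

◇⊤ holds at w iff w has a successor, so frame-validity of ◇⊤ is exactly seriality. Equivalently via □p → ◇p:
Suppose □p→◇p is valid. At any x set V(p)=W. Then □p at x, so ◇p at x, so x has a successor.

seriality: ∀x ∃y Rxy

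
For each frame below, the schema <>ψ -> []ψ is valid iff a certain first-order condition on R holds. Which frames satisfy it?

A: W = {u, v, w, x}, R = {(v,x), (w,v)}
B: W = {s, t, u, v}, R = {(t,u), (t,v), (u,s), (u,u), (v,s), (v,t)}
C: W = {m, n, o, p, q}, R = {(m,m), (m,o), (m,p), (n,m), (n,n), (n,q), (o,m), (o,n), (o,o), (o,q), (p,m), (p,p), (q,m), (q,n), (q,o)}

A

This is the axiom for partial functionality; its first-order frame correspondent is forall x forall y forall z (Rxy & Rxz -> y = z).
A: condition met.
B: fails — t sees both u and v.
C: fails — m sees both m and o.
Valid on: A.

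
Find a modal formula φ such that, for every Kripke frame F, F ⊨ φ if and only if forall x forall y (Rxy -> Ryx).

ψ → □◇ψ

The condition is symmetry. The B schema ψ → □◇ψ defines it.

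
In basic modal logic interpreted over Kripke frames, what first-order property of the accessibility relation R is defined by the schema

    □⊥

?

This is the Ver axiom.
Its frame correspondent is emptiness of R — ∀x ∀y ¬Rxy.

emptiness of R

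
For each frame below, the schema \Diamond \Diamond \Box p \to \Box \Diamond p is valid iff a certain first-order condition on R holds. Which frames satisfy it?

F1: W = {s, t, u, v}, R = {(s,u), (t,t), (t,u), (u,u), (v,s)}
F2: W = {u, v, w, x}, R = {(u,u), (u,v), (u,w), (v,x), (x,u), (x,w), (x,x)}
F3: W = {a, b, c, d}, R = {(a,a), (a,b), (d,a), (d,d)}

F1

The schema corresponds to a generalized confluence (Geach) condition: \forall x \forall y \forall z ((x R^2 y \wedge xRz) \to \exists w (yRw \wedge zRw)).
F1: ✓.
F2: fails — uR²u, uRv but no t with uRt and vRt.
F3: fails — aR²a, aRb but no w with aRw and bRw.
Valid on: F1.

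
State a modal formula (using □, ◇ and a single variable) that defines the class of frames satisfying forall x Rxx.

□s → s

The condition is reflexivity. The T schema □s → s defines it.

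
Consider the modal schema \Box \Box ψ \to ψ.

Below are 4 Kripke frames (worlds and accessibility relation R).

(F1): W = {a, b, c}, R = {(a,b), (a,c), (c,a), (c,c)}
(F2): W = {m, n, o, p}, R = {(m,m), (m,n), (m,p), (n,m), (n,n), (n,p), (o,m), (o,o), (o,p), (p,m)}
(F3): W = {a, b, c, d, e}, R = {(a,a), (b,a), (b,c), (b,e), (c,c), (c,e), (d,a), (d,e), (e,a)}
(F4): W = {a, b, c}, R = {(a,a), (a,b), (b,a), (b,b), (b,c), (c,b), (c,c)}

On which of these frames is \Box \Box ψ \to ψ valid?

Frame correspondent (Sahlqvist): \forall x \exists w (x R^2 w \wedge x = w) — i.e. a generalized confluence (Geach) condition.
(F1): fails — at b but no w with bR²w and b=w.
(F2): condition met.
(F3): fails — at b but no w with bR²w and b=w.
(F4): condition met.
Valid on: (F2), (F4).

(F2), (F4)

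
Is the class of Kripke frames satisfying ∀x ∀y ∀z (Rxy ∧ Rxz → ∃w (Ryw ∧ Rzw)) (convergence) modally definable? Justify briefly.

Definable; ◇□q → □◇q defines it

The condition is convergence. A defining modal formula is ◇□q → □◇q.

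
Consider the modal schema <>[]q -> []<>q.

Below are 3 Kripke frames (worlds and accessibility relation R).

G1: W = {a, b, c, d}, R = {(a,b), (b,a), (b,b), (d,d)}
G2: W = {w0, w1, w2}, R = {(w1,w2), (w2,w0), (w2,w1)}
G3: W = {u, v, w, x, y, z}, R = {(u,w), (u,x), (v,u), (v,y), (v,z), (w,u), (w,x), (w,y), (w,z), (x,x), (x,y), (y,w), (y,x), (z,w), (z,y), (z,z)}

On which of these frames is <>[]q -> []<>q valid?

G1, G3

This is the axiom for convergence; its first-order frame correspondent is forall x forall y forall z (Rxy & Rxz -> exists w (Ryw & Rzw)).
G1: holds.
G2: fails — Rw2w0 and Rw2w0 but w0 and w0 have no common successor.
G3: holds.
Valid on: G1, G3.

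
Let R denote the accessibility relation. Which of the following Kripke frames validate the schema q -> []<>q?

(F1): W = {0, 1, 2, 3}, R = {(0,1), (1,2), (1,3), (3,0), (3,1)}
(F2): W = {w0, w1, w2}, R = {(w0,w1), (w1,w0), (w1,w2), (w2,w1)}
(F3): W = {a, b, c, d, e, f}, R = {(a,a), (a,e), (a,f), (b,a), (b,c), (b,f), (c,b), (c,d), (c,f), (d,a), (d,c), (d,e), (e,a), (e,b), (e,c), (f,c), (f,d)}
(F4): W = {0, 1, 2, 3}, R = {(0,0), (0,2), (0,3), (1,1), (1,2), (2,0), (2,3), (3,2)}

(F2)

This is the axiom for symmetry; its first-order frame correspondent is forall x forall y (Rxy -> Ryx).
(F1): fails — R12 but not R21.
(F2): ✓.
(F3): fails — Rbf but not Rfb.
(F4): fails — R12 but not R21.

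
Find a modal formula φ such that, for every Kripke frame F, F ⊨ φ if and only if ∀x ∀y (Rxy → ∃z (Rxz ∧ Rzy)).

The condition is density. The C4 schema □□q → □q defines it.
Suppose □□q→□q is valid. Take Rxy and set V(q)={w : xR²w}. Then □□q at x, so □q at x, so q at y, i.e. ∃z(Rxz∧Rzy).

□□q → □q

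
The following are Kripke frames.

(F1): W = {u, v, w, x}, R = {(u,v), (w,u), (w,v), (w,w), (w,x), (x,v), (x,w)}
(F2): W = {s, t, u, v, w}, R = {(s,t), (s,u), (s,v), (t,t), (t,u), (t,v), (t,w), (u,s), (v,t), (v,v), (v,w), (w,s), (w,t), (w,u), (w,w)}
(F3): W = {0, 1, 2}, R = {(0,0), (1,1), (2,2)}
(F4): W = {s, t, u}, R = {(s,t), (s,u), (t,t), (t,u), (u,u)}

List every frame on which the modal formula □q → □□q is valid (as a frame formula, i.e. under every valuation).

(F3), (F4)

This is the axiom for transitivity; its first-order frame correspondent is ∀x ∀y ∀z (Rxy ∧ Ryz → Rxz).
(F1): fails — Rxw and Rwu but not Rxu.
(F2): fails — Rwt and Rtv but not Rwv.
(F3): condition met.
(F4): condition met.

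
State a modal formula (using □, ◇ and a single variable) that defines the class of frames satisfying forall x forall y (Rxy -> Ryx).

p → □◇p

The condition is symmetry. The B schema p → □◇p defines it.
Suppose p→□◇p is valid. Take Rxy and set V(p)={x}. Then p at x, so □◇p at x, so ◇p at y, so some z with Ryz has p; z=x, i.e. Ryx.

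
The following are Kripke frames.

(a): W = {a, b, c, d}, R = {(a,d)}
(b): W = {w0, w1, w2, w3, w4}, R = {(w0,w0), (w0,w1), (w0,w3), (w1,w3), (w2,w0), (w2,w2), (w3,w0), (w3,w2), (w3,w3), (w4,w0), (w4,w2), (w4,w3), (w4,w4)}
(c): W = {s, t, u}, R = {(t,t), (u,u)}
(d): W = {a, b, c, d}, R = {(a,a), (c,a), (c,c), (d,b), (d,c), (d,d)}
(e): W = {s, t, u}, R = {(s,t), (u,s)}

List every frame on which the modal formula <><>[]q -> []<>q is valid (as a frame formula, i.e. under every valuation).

This is the axiom for a generalized confluence (Geach) condition; its first-order frame correspondent is forall x forall y forall z ((x R^2 y & xRz) -> exists w (yRw & zRw)).
(a): satisfies the condition.
(b): fails — w0R²w2, w0Rw1 but no w with w2Rw and w1Rw.
(c): satisfies the condition.
(d): fails — dR²a, dRb but no w with aRw and bRw.
(e): fails — uR²t, uRs but no w with tRw and sRw.
Valid on: (a), (c).

(a), (c)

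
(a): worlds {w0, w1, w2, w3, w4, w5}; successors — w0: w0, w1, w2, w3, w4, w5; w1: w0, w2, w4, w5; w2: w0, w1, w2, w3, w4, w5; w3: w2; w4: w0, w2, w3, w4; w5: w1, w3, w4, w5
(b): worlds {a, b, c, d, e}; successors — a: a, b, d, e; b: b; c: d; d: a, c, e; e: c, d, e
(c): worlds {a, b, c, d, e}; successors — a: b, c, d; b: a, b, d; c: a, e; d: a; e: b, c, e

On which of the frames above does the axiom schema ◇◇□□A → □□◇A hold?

The schema corresponds to a generalized confluence (Geach) condition: ∀x ∀y ∀z ((xR²y ∧ xR²z) → ∃w (yR²w ∧ zRw)).
(a): holds.
(b): fails — aR²b, aR²c but no w with bR²w and cRw.
(c): fails — aR²d, aR²d but no w with dR²w and dRw.
Valid on: (a).

(a)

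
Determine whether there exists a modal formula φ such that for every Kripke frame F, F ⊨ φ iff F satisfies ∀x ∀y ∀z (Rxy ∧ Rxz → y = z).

The condition is partial functionality. A defining modal formula is ◇p → □p.

Yes — defined by ◇p → □p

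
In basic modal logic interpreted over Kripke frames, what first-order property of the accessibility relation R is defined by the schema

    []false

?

□⊥ is valid iff no world has any successor (otherwise □⊥ fails at any world with one).

Emptiness of R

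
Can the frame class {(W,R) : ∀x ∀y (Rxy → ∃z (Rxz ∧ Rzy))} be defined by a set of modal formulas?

Yes — defined by □□q → □q

This is a Sahlqvist condition; the C4 axiom □□q → □q defines it.
Suppose □□q→□q is valid. Take Rxy and set V(q)={w : xR²w}. Then □□q at x, so □q at x, so q at y, i.e. ∃z(Rxz∧Rzy).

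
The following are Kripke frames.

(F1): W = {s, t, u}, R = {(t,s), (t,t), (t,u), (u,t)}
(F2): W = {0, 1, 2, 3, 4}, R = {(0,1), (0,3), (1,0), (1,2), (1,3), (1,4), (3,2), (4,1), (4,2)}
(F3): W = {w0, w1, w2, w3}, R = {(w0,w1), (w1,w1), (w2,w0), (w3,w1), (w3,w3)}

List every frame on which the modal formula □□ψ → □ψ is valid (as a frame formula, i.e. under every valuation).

The schema corresponds to density: ∀x ∀y (Rxy → ∃z (Rxz ∧ Rzy)).
(F1): ✓.
(F2): fails — R10 but no z with R1z and Rz0.
(F3): fails — Rw2w0 but no z with Rw2z and Rzw0.
Valid on: (F1).

(F1)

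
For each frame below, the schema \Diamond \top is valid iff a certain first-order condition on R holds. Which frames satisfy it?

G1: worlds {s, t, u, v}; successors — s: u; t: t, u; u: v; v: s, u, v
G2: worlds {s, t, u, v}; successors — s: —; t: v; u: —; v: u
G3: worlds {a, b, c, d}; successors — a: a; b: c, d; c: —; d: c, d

G1

Frame correspondent (Sahlqvist): \forall x \exists y Rxy — i.e. seriality.
G1: condition met.
G2: fails — world s has no successor.
G3: fails — world c has no successor.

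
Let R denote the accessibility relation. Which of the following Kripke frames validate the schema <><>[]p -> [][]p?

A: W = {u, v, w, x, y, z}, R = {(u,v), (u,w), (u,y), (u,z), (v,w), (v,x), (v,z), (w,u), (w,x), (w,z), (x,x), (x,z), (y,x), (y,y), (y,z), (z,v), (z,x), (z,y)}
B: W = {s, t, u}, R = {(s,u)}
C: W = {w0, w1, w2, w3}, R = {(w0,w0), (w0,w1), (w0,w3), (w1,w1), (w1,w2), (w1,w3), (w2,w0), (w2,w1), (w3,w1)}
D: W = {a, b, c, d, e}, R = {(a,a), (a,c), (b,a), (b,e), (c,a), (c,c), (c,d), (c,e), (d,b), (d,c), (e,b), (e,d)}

The schema corresponds to a generalized confluence (Geach) condition: forall x forall y forall z ((x R^2 y & x R^2 z) -> exists w (yRw & z = w)).
A: fails — uR²u, uR²u but no t with uRt and u=t.
B: condition met.
C: fails — w0R²w0, w0R²w2 but no w with w0Rw and w2=w.
D: fails — aR²a, aR²d but no w with aRw and d=w.
Valid on: B.

B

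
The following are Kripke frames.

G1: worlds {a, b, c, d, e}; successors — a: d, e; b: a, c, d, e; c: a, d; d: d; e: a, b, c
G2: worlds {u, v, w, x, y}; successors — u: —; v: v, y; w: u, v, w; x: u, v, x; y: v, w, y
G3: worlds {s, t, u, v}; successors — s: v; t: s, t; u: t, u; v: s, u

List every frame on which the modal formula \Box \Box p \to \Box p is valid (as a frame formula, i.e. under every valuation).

The schema corresponds to density: \forall x \forall y (Rxy \to \exists z (Rxz \wedge Rzy)).
G1: fails — Reb but no z with Rez and Rzb.
G2: ✓.
G3: fails — Rvs but no z with Rvz and Rzs.
Valid on: G2.

G2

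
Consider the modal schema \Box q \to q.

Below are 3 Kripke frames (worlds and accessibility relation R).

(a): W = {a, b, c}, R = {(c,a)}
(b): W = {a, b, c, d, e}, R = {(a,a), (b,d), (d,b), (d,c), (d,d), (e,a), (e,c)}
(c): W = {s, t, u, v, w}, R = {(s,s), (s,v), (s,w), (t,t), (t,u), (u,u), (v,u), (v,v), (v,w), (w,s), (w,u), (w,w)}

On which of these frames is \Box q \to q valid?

(c)

This is the axiom for reflexivity; its first-order frame correspondent is \forall x Rxx.
(a): fails — world a does not see itself.
(b): fails — world b does not see itself.
(c): ✓.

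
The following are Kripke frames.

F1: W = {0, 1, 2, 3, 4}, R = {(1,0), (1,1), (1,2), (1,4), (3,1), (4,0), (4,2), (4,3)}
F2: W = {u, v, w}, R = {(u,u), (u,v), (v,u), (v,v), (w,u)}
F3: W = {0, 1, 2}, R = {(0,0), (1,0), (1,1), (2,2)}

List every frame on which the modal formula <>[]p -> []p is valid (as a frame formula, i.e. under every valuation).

F2

Frame correspondent (Sahlqvist): forall x forall y forall z (Rxy & Rxz -> Ryz) — i.e. the Euclidean property.
F1: fails — R10 and R10 but not R00.
F2: satisfies the condition.
F3: fails — R10 and R11 but not R01.
Valid on: F2.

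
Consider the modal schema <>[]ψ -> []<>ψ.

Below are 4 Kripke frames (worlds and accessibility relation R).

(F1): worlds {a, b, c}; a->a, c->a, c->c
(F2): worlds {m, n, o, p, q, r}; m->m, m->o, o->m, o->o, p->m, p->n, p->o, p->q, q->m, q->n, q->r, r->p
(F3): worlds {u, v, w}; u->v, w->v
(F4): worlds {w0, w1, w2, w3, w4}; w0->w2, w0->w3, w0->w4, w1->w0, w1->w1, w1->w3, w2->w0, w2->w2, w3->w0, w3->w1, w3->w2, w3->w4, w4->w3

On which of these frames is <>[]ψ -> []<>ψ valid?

The schema corresponds to convergence: forall x forall y forall z (Rxy & Rxz -> exists w (Ryw & Rzw)).
(F1): holds.
(F2): fails — Rpm and Rpn but m and n have no common successor.
(F3): fails — Ruv and Ruv but v and v have no common successor.
(F4): fails — Rw0w4 and Rw0w2 but w4 and w2 have no common successor.
Valid on: (F1).

(F1)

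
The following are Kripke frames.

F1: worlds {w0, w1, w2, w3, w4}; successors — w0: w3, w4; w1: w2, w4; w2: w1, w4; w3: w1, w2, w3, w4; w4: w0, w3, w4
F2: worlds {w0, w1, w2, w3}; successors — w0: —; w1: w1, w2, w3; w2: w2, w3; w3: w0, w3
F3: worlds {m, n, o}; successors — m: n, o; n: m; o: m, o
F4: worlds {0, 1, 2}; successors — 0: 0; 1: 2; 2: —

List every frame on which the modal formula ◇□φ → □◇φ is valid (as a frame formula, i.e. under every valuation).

Frame correspondent (Sahlqvist): ∀x ∀y ∀z (Rxy ∧ Rxz → ∃w (Ryw ∧ Rzw)) — i.e. convergence.
F1: satisfies the condition.
F2: fails — Rw3w0 and Rw3w0 but w0 and w0 have no common successor.
F3: satisfies the condition.
F4: fails — R12 and R12 but 2 and 2 have no common successor.

F1, F3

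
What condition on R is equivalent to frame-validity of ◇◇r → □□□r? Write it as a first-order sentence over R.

∀x ∀y ∀z ((xR²y ∧ xR³z) → ∃w (y = w ∧ z = w))

This is a Sahlqvist (Geach-type) schema ◇^2□^0r → □^3◇^0r.
Minimal-valuation argument: fix x; take any y with xR^2y and any z with xR^3z. Set V(r) to the set of worlds R-reachable from y in exactly 0 steps. Then □^0r holds at y, so the antecedent holds at x; validity forces ◇^0r at z, giving a w with zR^0w and yR^0w.
First-order correspondent: ∀x ∀y ∀z ((xR²y ∧ xR³z) → ∃w (y = w ∧ z = w)).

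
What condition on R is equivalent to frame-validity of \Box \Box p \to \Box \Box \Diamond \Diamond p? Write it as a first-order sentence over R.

\forall x \forall z (x R^2 z \to \exists w (x R^2 w \wedge z R^2 w))

This is a Sahlqvist (Geach-type) schema ◇^0□^2p → □^2◇^2p.
First-order correspondent: \forall x \forall z (x R^2 z \to \exists w (x R^2 w \wedge z R^2 w)).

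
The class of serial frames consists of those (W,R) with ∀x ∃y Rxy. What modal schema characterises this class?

□ψ → ◇ψ

This is seriality; the standard corresponding axiom is D: □ψ → ◇ψ.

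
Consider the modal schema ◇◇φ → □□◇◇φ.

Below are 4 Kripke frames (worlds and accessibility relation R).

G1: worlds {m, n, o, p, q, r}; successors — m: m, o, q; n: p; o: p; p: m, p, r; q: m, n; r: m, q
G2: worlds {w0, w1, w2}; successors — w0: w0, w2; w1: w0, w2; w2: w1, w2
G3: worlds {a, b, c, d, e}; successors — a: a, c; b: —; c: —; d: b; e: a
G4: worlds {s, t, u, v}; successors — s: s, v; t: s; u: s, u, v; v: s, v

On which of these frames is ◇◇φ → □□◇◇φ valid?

This is the axiom for a generalized confluence (Geach) condition; its first-order frame correspondent is ∀x ∀y ∀z ((xR²y ∧ xR²z) → ∃w (y = w ∧ zR²w)).
G1: fails — mR²n, mR²n but no w with n=w and nR²w.
G2: holds.
G3: fails — aR²a, aR²c but no w with a=w and cR²w.
G4: fails — uR²u, uR²s but no w with u=w and sR²w.

G2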